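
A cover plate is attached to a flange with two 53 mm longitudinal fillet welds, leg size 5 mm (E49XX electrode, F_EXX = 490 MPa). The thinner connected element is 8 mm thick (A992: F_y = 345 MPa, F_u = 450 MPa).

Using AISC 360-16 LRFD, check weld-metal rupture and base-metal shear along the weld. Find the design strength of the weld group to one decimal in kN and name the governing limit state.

82.6 kN (weld metal governs)

Weld metal: throat = 0.707×5 = 3.535 mm, L = 2×53 = 106 mm. φR_n = 0.75 × 0.6 × 490 × 3.535 × 106 = 82.6 kN.
Base metal shear (8 mm plate): yield φR_n = 1.0×0.6×345×8×106 = 175.5 kN; rupture φR_n = 0.75×0.6×450×8×106 = 171.7 kN; take 171.7 kN (rupture).
Governing: min(82.6, 171.7) = 82.6 kN → weld metal.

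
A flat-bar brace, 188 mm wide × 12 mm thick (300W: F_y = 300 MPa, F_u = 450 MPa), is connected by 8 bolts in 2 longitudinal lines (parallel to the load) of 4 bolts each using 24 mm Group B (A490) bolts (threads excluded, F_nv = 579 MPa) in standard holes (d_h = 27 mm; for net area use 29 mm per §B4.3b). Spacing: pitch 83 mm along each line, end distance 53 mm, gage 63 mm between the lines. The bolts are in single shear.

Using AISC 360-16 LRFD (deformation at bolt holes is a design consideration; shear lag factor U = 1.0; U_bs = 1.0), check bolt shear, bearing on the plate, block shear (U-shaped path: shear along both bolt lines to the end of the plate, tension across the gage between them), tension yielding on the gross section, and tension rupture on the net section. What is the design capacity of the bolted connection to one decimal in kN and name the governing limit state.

526.5 kN (net-section rupture governs)

Bolt shear: A_b = π(24)²/4 = 452.39 mm². φR_n = 0.75 × 579 × 452.39 × 8 × 1 = 1571.6 kN.
Bearing (12 mm plate, F_u = 450 MPa): end bolts L_c = 53 − 27/2 = 39.5, R_n = min(1.2×39.5×12×450, 2.4×24×12×450) = 255.96 kN/bolt; interior L_c = 83 − 27 = 56, R_n = 311.04 kN/bolt. φR_n = 0.75 × (2×255.96 + 6×311.04) = 1783.6 kN.
Block shear: shear path 2×[53+3×83] = 2×302 mm, A_gv = 7248, A_nv = 2×(302 − 3.5×29)×12 = 4812 mm²; tension across gage: (63 − 1×29)×12 = 408 mm². R_n = min(0.6×450×4812, 0.6×300×7248) + 1.0×450×408 = min(1299.2, 1304.6) + 183.6 = 1482.8 kN. φR_n = 0.75 × 1482.8 = 1112.1 kN.
Tension yield (gross): A_g = 188×12 = 2256 mm². φR_n = 0.90 × 300 × 2256 = 609.1 kN.
Tension rupture (net): A_n = (188 − 2×29)×12 = 1560 mm² (U = 1.0, A_e = A_n). φR_n = 0.75 × 450 × 1560 = 526.5 kN.
Governing: min(1571.6, 1783.6, 1112.1, 609.1, 526.5) = 526.5 kN → net-section rupture.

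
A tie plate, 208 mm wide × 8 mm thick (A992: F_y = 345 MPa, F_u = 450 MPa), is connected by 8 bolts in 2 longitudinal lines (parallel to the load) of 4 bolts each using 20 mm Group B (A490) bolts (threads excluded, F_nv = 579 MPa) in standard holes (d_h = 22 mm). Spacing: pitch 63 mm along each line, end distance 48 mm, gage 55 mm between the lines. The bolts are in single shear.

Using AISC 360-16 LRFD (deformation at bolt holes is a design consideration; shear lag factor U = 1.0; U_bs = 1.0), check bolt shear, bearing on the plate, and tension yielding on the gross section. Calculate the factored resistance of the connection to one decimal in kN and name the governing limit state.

516.7 kN (gross-section yield governs)

Bolt shear: A_b = π(20)²/4 = 314.16 mm². φR_n = 0.75 × 579 × 314.16 × 8 × 1 = 1091.4 kN.
Bearing (8 mm plate, F_u = 450 MPa): end bolts L_c = 48 − 22/2 = 37, R_n = min(1.2×37×8×450, 2.4×20×8×450) = 159.84 kN/bolt; interior L_c = 63 − 22 = 41, R_n = 172.8 kN/bolt. φR_n = 0.75 × (2×159.84 + 6×172.8) = 1017.4 kN.
Tension yield (gross): A_g = 208×8 = 1664 mm². φR_n = 0.90 × 345 × 1664 = 516.7 kN.
Governing: min(1091.4, 1017.4, 516.7) = 516.7 kN → gross-section yield.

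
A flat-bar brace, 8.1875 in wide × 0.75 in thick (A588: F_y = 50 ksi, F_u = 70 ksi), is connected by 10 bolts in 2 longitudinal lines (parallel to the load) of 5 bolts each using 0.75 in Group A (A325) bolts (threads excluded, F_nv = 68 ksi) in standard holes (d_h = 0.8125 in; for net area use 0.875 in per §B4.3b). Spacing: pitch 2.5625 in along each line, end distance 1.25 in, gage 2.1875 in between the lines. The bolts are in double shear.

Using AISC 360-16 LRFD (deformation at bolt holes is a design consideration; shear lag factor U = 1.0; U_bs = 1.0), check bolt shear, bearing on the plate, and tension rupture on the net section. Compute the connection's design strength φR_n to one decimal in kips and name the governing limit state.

253.5 kips (net-section rupture governs)

Bolt shear: A_b = π(0.75)²/4 = 0.44179 in². φR_n = 0.75 × 68 × 0.44179 × 10 × 2 = 450.6 kips.
Bearing (0.75 in plate, F_u = 70 ksi): end bolts L_c = 1.25 − 0.8125/2 = 0.84375, R_n = min(1.2×0.84375×0.75×70, 2.4×0.75×0.75×70) = 53.156 kips/bolt; interior L_c = 2.5625 − 0.8125 = 1.75, R_n = 94.5 kips/bolt. φR_n = 0.75 × (2×53.156 + 8×94.5) = 646.7 kips.
Tension rupture (net): A_n = (8.1875 − 2×0.875)×0.75 = 4.8281 in² (U = 1.0, A_e = A_n). φR_n = 0.75 × 70 × 4.8281 = 253.5 kips.
Governing: min(450.6, 646.7, 253.5) = 253.5 kips → net-section rupture.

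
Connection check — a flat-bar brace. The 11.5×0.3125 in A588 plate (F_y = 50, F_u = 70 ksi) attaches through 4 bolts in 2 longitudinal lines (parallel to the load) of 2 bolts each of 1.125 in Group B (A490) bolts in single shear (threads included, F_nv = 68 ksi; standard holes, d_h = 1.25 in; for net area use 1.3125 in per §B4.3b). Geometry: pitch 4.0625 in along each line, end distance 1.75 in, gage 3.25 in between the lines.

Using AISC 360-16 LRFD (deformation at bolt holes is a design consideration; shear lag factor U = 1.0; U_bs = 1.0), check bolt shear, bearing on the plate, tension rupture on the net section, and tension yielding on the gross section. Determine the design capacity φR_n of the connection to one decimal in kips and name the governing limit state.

Bolt shear: A_b = π(1.125)²/4 = 0.99402 in². φR_n = 0.75 × 68 × 0.99402 × 4 × 1 = 202.8 kips.
Bearing (0.3125 in plate, F_u = 70 ksi): end bolts L_c = 1.75 − 1.25/2 = 1.125, R_n = min(1.2×1.125×0.3125×70, 2.4×1.125×0.3125×70) = 29.531 kips/bolt; interior L_c = 4.0625 − 1.25 = 2.8125, R_n = 59.063 kips/bolt. φR_n = 0.75 × (2×29.531 + 2×59.063) = 132.9 kips.
Tension rupture (net): A_n = (11.5 − 2×1.3125)×0.3125 = 2.7734 in² (U = 1.0, A_e = A_n). φR_n = 0.75 × 70 × 2.7734 = 145.6 kips.
Tension yield (gross): A_g = 11.5×0.3125 = 3.5938 in². φR_n = 0.90 × 50 × 3.5938 = 161.7 kips.
Governing: min(202.8, 132.9, 145.6, 161.7) = 132.9 kips → bearing.

132.9 kips (bearing governs)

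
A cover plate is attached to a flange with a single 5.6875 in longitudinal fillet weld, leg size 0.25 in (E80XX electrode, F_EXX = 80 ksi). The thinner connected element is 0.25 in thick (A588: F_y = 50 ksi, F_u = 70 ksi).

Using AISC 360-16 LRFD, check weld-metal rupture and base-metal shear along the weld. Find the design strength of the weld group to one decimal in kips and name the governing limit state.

36.2 kips (weld metal governs)

Weld metal: throat = 0.707×0.25 = 0.17675 in, L = 5.6875 in. φR_n = 0.75 × 0.6 × 80 × 0.17675 × 5.6875 = 36.2 kips.
Base metal shear (0.25 in plate): yield φR_n = 1.0×0.6×50×0.25×5.6875 = 42.7 kips; rupture φR_n = 0.75×0.6×70×0.25×5.6875 = 44.8 kips; take 42.7 kips (yield).
Governing: min(36.2, 42.7) = 36.2 kips → weld metal.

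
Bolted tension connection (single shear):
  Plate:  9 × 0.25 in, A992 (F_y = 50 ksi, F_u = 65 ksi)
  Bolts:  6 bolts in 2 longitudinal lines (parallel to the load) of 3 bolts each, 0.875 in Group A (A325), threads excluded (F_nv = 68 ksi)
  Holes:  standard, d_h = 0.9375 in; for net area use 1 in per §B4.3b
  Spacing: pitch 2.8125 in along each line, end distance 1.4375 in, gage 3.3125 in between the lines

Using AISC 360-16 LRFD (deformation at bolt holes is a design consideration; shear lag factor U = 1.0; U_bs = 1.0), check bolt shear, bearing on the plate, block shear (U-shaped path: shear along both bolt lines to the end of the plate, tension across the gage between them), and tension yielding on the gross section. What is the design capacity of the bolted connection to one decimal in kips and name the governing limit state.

Bolt shear: A_b = π(0.875)²/4 = 0.60132 in². φR_n = 0.75 × 68 × 0.60132 × 6 × 1 = 184.0 kips.
Bearing (0.25 in plate, F_u = 65 ksi): end bolts L_c = 1.4375 − 0.9375/2 = 0.96875, R_n = min(1.2×0.96875×0.25×65, 2.4×0.875×0.25×65) = 18.891 kips/bolt; interior L_c = 2.8125 − 0.9375 = 1.875, R_n = 34.125 kips/bolt. φR_n = 0.75 × (2×18.891 + 4×34.125) = 130.7 kips.
Block shear: shear path 2×[1.4375+2×2.8125] = 2×7.0625 in, A_gv = 3.5313, A_nv = 2×(7.0625 − 2.5×1)×0.25 = 2.2813 in²; tension across gage: (3.3125 − 1×1)×0.25 = 0.57813 in². R_n = min(0.6×65×2.2813, 0.6×50×3.5313) + 1.0×65×0.57813 = min(88.971, 105.94) + 37.578 = 126.55 kips. φR_n = 0.75 × 126.55 = 94.9 kips.
Tension yield (gross): A_g = 9×0.25 = 2.25 in². φR_n = 0.90 × 50 × 2.25 = 101.3 kips.
Governing: min(184.0, 130.7, 94.9, 101.3) = 94.9 kips → block shear.

94.9 kips (block shear governs)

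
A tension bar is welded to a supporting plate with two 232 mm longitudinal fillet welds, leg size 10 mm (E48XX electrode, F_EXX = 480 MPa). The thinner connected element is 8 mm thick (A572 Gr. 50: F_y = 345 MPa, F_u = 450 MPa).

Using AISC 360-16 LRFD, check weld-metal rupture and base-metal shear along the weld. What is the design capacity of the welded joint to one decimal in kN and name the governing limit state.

708.6 kN (weld metal governs)

Weld metal: throat = 0.707×10 = 7.07 mm, L = 2×232 = 464 mm. φR_n = 0.75 × 0.6 × 480 × 7.07 × 464 = 708.6 kN.
Base metal shear (8 mm plate): yield φR_n = 1.0×0.6×345×8×464 = 768.4 kN; rupture φR_n = 0.75×0.6×450×8×464 = 751.7 kN; take 751.7 kN (rupture).
Governing: min(708.6, 751.7) = 708.6 kN → weld metal.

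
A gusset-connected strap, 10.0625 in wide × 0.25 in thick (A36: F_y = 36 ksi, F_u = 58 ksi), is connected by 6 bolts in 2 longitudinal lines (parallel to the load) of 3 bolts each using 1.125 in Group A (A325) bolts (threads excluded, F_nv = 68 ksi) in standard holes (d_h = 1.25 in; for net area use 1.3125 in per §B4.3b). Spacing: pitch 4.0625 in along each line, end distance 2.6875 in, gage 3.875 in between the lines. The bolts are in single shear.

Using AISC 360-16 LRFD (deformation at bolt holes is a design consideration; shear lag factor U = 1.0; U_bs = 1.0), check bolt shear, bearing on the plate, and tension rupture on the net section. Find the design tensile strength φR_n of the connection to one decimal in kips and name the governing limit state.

80.9 kips (net-section rupture governs)

Bolt shear: A_b = π(1.125)²/4 = 0.99402 in². φR_n = 0.75 × 68 × 0.99402 × 6 × 1 = 304.2 kips.
Bearing (0.25 in plate, F_u = 58 ksi): end bolts L_c = 2.6875 − 1.25/2 = 2.0625, R_n = min(1.2×2.0625×0.25×58, 2.4×1.125×0.25×58) = 35.888 kips/bolt; interior L_c = 4.0625 − 1.25 = 2.8125, R_n = 39.15 kips/bolt. φR_n = 0.75 × (2×35.888 + 4×39.15) = 171.3 kips.
Tension rupture (net): A_n = (10.0625 − 2×1.3125)×0.25 = 1.8594 in² (U = 1.0, A_e = A_n). φR_n = 0.75 × 58 × 1.8594 = 80.9 kips.
Governing: min(304.2, 171.3, 80.9) = 80.9 kips → net-section rupture.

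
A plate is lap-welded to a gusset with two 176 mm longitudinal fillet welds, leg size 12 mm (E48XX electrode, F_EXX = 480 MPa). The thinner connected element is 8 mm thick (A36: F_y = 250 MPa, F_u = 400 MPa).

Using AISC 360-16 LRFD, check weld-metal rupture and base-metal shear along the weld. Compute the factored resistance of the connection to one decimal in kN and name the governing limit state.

422.4 kN (base-metal shear governs)

Weld metal: throat = 0.707×12 = 8.484 mm, L = 2×176 = 352 mm. φR_n = 0.75 × 0.6 × 480 × 8.484 × 352 = 645.1 kN.
Base metal shear (8 mm plate): yield φR_n = 1.0×0.6×250×8×352 = 422.4 kN; rupture φR_n = 0.75×0.6×400×8×352 = 506.9 kN; take 422.4 kN (yield).
Governing: min(645.1, 422.4) = 422.4 kN → base-metal shear.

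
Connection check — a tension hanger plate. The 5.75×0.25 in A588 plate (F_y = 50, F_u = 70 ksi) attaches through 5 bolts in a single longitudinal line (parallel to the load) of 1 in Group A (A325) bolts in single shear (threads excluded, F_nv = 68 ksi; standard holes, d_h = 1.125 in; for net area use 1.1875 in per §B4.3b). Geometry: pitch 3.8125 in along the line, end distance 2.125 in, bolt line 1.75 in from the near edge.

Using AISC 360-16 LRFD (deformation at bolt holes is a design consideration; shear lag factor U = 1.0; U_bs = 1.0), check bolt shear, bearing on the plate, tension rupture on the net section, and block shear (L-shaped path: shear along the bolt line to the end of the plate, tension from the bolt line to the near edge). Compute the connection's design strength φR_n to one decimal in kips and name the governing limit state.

59.9 kips (net-section rupture governs)

Bolt shear: A_b = π(1)²/4 = 0.7854 in². φR_n = 0.75 × 68 × 0.7854 × 5 × 1 = 200.3 kips.
Bearing (0.25 in plate, F_u = 70 ksi): end bolts L_c = 2.125 − 1.125/2 = 1.5625, R_n = min(1.2×1.5625×0.25×70, 2.4×1×0.25×70) = 32.813 kips/bolt; interior L_c = 3.8125 − 1.125 = 2.6875, R_n = 42 kips/bolt. φR_n = 0.75 × (1×32.813 + 4×42) = 150.6 kips.
Tension rupture (net): A_n = (5.75 − 1×1.1875)×0.25 = 1.1406 in² (U = 1.0, A_e = A_n). φR_n = 0.75 × 70 × 1.1406 = 59.9 kips.
Block shear: shear path 1×[2.125+4×3.8125] = 1×17.375 in, A_gv = 4.3438, A_nv = 1×(17.375 − 4.5×1.1875)×0.25 = 3.0078 in²; tension to near edge: (1.75 − 0.5×1.1875)×0.25 = 0.28906 in². R_n = min(0.6×70×3.0078, 0.6×50×4.3438) + 1.0×70×0.28906 = min(126.33, 130.31) + 20.234 = 146.56 kips. φR_n = 0.75 × 146.56 = 109.9 kips.
Governing: min(200.3, 150.6, 59.9, 109.9) = 59.9 kips → net-section rupture.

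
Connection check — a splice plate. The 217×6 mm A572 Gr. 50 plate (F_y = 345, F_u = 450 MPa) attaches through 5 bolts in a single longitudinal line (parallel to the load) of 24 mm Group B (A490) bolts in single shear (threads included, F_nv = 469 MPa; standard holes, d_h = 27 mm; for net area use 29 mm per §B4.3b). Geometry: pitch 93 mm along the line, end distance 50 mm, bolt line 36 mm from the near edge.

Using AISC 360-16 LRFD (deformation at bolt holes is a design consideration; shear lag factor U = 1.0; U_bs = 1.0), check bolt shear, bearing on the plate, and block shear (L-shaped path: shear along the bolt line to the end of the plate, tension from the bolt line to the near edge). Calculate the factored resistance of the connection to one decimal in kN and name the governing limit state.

397.7 kN (block shear governs)

Bolt shear: A_b = π(24)²/4 = 452.39 mm². φR_n = 0.75 × 469 × 452.39 × 5 × 1 = 795.6 kN.
Bearing (6 mm plate, F_u = 450 MPa): end bolts L_c = 50 − 27/2 = 36.5, R_n = min(1.2×36.5×6×450, 2.4×24×6×450) = 118.26 kN/bolt; interior L_c = 93 − 27 = 66, R_n = 155.52 kN/bolt. φR_n = 0.75 × (1×118.26 + 4×155.52) = 555.3 kN.
Block shear: shear path 1×[50+4×93] = 1×422 mm, A_gv = 2532, A_nv = 1×(422 − 4.5×29)×6 = 1749 mm²; tension to near edge: (36 − 0.5×29)×6 = 129 mm². R_n = min(0.6×450×1749, 0.6×345×2532) + 1.0×450×129 = min(472.23, 524.12) + 58.05 = 530.28 kN. φR_n = 0.75 × 530.28 = 397.7 kN.
Governing: min(795.6, 555.3, 397.7) = 397.7 kN → block shear.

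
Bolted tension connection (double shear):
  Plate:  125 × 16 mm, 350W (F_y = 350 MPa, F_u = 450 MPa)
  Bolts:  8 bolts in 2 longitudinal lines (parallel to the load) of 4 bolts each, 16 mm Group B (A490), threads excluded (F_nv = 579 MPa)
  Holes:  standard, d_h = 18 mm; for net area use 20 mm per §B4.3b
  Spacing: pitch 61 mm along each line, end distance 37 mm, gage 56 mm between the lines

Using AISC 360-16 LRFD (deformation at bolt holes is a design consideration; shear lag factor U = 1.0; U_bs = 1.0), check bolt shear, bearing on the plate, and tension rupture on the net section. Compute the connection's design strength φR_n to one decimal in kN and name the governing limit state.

459.0 kN (net-section rupture governs)

Bolt shear: A_b = π(16)²/4 = 201.06 mm². φR_n = 0.75 × 579 × 201.06 × 8 × 2 = 1397.0 kN.
Bearing (16 mm plate, F_u = 450 MPa): end bolts L_c = 37 − 18/2 = 28, R_n = min(1.2×28×16×450, 2.4×16×16×450) = 241.92 kN/bolt; interior L_c = 61 − 18 = 43, R_n = 276.48 kN/bolt. φR_n = 0.75 × (2×241.92 + 6×276.48) = 1607.0 kN.
Tension rupture (net): A_n = (125 − 2×20)×16 = 1360 mm² (U = 1.0, A_e = A_n). φR_n = 0.75 × 450 × 1360 = 459.0 kN.
Governing: min(1397.0, 1607.0, 459.0) = 459.0 kN → net-section rupture.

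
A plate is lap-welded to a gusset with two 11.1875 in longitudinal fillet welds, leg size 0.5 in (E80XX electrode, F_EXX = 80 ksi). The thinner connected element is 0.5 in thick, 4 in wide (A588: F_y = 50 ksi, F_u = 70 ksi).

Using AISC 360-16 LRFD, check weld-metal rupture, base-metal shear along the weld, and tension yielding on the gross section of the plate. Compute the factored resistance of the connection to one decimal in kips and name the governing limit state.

90.0 kips (gross-section yield governs)

Weld metal: throat = 0.707×0.5 = 0.3535 in, L = 2×11.1875 = 22.375 in. φR_n = 0.75 × 0.6 × 80 × 0.3535 × 22.375 = 284.7 kips.
Base metal shear (0.5 in plate): yield φR_n = 1.0×0.6×50×0.5×22.375 = 335.6 kips; rupture φR_n = 0.75×0.6×70×0.5×22.375 = 352.4 kips; take 335.6 kips (yield).
Tension yield (gross): A_g = 4×0.5 = 2 in². φR_n = 0.90 × 50 × 2 = 90.0 kips.
Governing: min(284.7, 335.6, 90.0) = 90.0 kips → gross-section yield.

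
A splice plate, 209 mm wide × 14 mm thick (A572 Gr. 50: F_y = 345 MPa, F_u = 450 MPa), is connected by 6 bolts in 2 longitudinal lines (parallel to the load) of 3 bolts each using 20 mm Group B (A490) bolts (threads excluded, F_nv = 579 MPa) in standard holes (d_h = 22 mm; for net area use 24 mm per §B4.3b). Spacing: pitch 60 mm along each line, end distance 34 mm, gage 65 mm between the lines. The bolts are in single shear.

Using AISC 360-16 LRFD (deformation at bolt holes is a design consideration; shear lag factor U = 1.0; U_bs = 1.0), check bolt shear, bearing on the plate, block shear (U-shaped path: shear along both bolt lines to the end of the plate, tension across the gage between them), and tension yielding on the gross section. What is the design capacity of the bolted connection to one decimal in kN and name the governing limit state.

Bolt shear: A_b = π(20)²/4 = 314.16 mm². φR_n = 0.75 × 579 × 314.16 × 6 × 1 = 818.5 kN.
Bearing (14 mm plate, F_u = 450 MPa): end bolts L_c = 34 − 22/2 = 23, R_n = min(1.2×23×14×450, 2.4×20×14×450) = 173.88 kN/bolt; interior L_c = 60 − 22 = 38, R_n = 287.28 kN/bolt. φR_n = 0.75 × (2×173.88 + 4×287.28) = 1122.7 kN.
Block shear: shear path 2×[34+2×60] = 2×154 mm, A_gv = 4312, A_nv = 2×(154 − 2.5×24)×14 = 2632 mm²; tension across gage: (65 − 1×24)×14 = 574 mm². R_n = min(0.6×450×2632, 0.6×345×4312) + 1.0×450×574 = min(710.64, 892.58) + 258.3 = 968.94 kN. φR_n = 0.75 × 968.94 = 726.7 kN.
Tension yield (gross): A_g = 209×14 = 2926 mm². φR_n = 0.90 × 345 × 2926 = 908.5 kN.
Governing: min(818.5, 1122.7, 726.7, 908.5) = 726.7 kN → block shear.

726.7 kN (block shear governs)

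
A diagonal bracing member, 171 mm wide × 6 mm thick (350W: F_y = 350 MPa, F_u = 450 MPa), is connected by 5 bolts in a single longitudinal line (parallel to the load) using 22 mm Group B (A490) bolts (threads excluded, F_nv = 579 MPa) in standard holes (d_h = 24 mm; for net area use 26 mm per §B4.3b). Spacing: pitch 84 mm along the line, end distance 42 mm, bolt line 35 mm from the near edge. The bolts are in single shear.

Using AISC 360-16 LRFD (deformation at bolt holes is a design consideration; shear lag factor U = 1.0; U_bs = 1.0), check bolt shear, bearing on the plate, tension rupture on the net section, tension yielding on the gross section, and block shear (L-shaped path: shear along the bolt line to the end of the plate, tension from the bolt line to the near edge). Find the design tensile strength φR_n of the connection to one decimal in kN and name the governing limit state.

Bolt shear: A_b = π(22)²/4 = 380.13 mm². φR_n = 0.75 × 579 × 380.13 × 5 × 1 = 825.4 kN.
Bearing (6 mm plate, F_u = 450 MPa): end bolts L_c = 42 − 24/2 = 30, R_n = min(1.2×30×6×450, 2.4×22×6×450) = 97.2 kN/bolt; interior L_c = 84 − 24 = 60, R_n = 142.56 kN/bolt. φR_n = 0.75 × (1×97.2 + 4×142.56) = 500.6 kN.
Tension rupture (net): A_n = (171 − 1×26)×6 = 870 mm² (U = 1.0, A_e = A_n). φR_n = 0.75 × 450 × 870 = 293.6 kN.
Tension yield (gross): A_g = 171×6 = 1026 mm². φR_n = 0.90 × 350 × 1026 = 323.2 kN.
Block shear: shear path 1×[42+4×84] = 1×378 mm, A_gv = 2268, A_nv = 1×(378 − 4.5×26)×6 = 1566 mm²; tension to near edge: (35 − 0.5×26)×6 = 132 mm². R_n = min(0.6×450×1566, 0.6×350×2268) + 1.0×450×132 = min(422.82, 476.28) + 59.4 = 482.22 kN. φR_n = 0.75 × 482.22 = 361.7 kN.
Governing: min(825.4, 500.6, 293.6, 323.2, 361.7) = 293.6 kN → net-section rupture.

293.6 kN (net-section rupture governs)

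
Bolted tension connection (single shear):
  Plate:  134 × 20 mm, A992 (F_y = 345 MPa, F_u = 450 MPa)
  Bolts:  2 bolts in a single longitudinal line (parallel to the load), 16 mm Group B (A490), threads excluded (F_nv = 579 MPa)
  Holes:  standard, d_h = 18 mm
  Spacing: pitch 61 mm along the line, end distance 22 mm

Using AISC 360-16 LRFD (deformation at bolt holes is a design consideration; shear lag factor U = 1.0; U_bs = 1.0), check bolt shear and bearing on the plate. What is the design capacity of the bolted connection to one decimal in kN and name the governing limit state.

174.6 kN (bolt shear governs)

Bolt shear: A_b = π(16)²/4 = 201.06 mm². φR_n = 0.75 × 579 × 201.06 × 2 × 1 = 174.6 kN.
Bearing (20 mm plate, F_u = 450 MPa): end bolts L_c = 22 − 18/2 = 13, R_n = min(1.2×13×20×450, 2.4×16×20×450) = 140.4 kN/bolt; interior L_c = 61 − 18 = 43, R_n = 345.6 kN/bolt. φR_n = 0.75 × (1×140.4 + 1×345.6) = 364.5 kN.
Governing: min(174.6, 364.5) = 174.6 kN → bolt shear.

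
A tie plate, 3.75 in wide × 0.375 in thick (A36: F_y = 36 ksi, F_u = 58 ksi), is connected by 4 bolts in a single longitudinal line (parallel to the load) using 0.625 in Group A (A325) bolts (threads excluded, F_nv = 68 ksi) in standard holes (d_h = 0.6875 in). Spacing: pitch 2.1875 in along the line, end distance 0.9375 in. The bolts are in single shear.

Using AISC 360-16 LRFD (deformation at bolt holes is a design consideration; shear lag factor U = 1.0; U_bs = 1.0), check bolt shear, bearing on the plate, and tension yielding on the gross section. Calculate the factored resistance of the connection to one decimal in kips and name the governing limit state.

Bolt shear: A_b = π(0.625)²/4 = 0.3068 in². φR_n = 0.75 × 68 × 0.3068 × 4 × 1 = 62.6 kips.
Bearing (0.375 in plate, F_u = 58 ksi): end bolts L_c = 0.9375 − 0.6875/2 = 0.59375, R_n = min(1.2×0.59375×0.375×58, 2.4×0.625×0.375×58) = 15.497 kips/bolt; interior L_c = 2.1875 − 0.6875 = 1.5, R_n = 32.625 kips/bolt. φR_n = 0.75 × (1×15.497 + 3×32.625) = 85.0 kips.
Tension yield (gross): A_g = 3.75×0.375 = 1.4063 in². φR_n = 0.90 × 36 × 1.4063 = 45.6 kips.
Governing: min(62.6, 85.0, 45.6) = 45.6 kips → gross-section yield.

45.6 kips (gross-section yield governs)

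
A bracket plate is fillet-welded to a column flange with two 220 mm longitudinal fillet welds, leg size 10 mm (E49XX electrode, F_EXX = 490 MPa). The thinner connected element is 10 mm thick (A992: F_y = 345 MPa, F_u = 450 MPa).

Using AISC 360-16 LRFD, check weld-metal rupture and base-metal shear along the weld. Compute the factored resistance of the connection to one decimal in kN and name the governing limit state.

685.9 kN (weld metal governs)

Weld metal: throat = 0.707×10 = 7.07 mm, L = 2×220 = 440 mm. φR_n = 0.75 × 0.6 × 490 × 7.07 × 440 = 685.9 kN.
Base metal shear (10 mm plate): yield φR_n = 1.0×0.6×345×10×440 = 910.8 kN; rupture φR_n = 0.75×0.6×450×10×440 = 891.0 kN; take 891.0 kN (rupture).
Governing: min(685.9, 891.0) = 685.9 kN → weld metal.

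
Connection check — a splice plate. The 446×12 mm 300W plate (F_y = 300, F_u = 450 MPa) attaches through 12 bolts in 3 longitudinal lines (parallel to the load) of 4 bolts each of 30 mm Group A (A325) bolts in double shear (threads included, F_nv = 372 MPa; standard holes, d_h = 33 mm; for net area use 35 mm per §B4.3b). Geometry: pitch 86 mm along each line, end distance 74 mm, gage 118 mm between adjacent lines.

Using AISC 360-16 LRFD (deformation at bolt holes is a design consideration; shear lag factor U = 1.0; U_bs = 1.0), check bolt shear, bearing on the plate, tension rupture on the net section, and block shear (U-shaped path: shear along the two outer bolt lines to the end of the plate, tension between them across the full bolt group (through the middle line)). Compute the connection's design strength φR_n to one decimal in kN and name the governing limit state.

1381.1 kN (net-section rupture governs)

Bolt shear: A_b = π(30)²/4 = 706.86 mm². φR_n = 0.75 × 372 × 706.86 × 12 × 2 = 4733.1 kN.
Bearing (12 mm plate, F_u = 450 MPa): end bolts L_c = 74 − 33/2 = 57.5, R_n = min(1.2×57.5×12×450, 2.4×30×12×450) = 372.6 kN/bolt; interior L_c = 86 − 33 = 53, R_n = 343.44 kN/bolt. φR_n = 0.75 × (3×372.6 + 9×343.44) = 3156.6 kN.
Tension rupture (net): A_n = (446 − 3×35)×12 = 4092 mm² (U = 1.0, A_e = A_n). φR_n = 0.75 × 450 × 4092 = 1381.1 kN.
Block shear: shear path 2×[74+3×86] = 2×332 mm, A_gv = 7968, A_nv = 2×(332 − 3.5×35)×12 = 5028 mm²; tension across gage: (236 − 2×35)×12 = 1992 mm². R_n = min(0.6×450×5028, 0.6×300×7968) + 1.0×450×1992 = min(1357.6, 1434.2) + 896.4 = 2254 kN. φR_n = 0.75 × 2254 = 1690.5 kN.
Governing: min(4733.1, 3156.6, 1381.1, 1690.5) = 1381.1 kN → net-section rupture.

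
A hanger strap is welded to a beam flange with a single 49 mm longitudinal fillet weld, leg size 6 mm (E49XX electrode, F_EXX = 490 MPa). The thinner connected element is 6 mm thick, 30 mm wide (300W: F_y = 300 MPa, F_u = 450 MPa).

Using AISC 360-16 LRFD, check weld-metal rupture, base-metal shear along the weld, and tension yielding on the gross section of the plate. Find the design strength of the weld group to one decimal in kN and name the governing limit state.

45.8 kN (weld metal governs)

Weld metal: throat = 0.707×6 = 4.242 mm, L = 49 mm. φR_n = 0.75 × 0.6 × 490 × 4.242 × 49 = 45.8 kN.
Base metal shear (6 mm plate): yield φR_n = 1.0×0.6×300×6×49 = 52.9 kN; rupture φR_n = 0.75×0.6×450×6×49 = 59.5 kN; take 52.9 kN (yield).
Tension yield (gross): A_g = 30×6 = 180 mm². φR_n = 0.90 × 300 × 180 = 48.6 kN.
Governing: min(45.8, 52.9, 48.6) = 45.8 kN → weld metal.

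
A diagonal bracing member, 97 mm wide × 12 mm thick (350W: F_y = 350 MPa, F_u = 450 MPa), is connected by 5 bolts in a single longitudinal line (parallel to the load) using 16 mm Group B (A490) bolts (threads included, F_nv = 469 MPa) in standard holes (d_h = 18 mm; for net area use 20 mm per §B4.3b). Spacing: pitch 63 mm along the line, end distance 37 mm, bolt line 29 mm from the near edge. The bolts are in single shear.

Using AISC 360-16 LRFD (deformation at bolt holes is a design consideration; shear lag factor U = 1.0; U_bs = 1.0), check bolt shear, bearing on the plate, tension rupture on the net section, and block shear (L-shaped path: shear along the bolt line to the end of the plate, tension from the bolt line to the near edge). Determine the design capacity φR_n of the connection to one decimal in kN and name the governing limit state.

Bolt shear: A_b = π(16)²/4 = 201.06 mm². φR_n = 0.75 × 469 × 201.06 × 5 × 1 = 353.6 kN.
Bearing (12 mm plate, F_u = 450 MPa): end bolts L_c = 37 − 18/2 = 28, R_n = min(1.2×28×12×450, 2.4×16×12×450) = 181.44 kN/bolt; interior L_c = 63 − 18 = 45, R_n = 207.36 kN/bolt. φR_n = 0.75 × (1×181.44 + 4×207.36) = 758.2 kN.
Tension rupture (net): A_n = (97 − 1×20)×12 = 924 mm² (U = 1.0, A_e = A_n). φR_n = 0.75 × 450 × 924 = 311.9 kN.
Block shear: shear path 1×[37+4×63] = 1×289 mm, A_gv = 3468, A_nv = 1×(289 − 4.5×20)×12 = 2388 mm²; tension to near edge: (29 − 0.5×20)×12 = 228 mm². R_n = min(0.6×450×2388, 0.6×350×3468) + 1.0×450×228 = min(644.76, 728.28) + 102.6 = 747.36 kN. φR_n = 0.75 × 747.36 = 560.5 kN.
Governing: min(353.6, 758.2, 311.9, 560.5) = 311.9 kN → net-section rupture.

311.9 kN (net-section rupture governs)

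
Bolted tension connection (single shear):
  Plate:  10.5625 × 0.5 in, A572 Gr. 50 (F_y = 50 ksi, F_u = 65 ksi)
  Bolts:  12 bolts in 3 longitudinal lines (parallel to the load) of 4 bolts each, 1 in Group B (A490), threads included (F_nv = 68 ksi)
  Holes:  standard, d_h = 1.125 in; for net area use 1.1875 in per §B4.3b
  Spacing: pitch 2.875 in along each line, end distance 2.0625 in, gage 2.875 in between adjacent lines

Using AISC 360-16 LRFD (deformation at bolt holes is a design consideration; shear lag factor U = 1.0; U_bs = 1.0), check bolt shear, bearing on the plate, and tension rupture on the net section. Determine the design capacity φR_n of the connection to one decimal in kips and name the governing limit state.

Bolt shear: A_b = π(1)²/4 = 0.7854 in². φR_n = 0.75 × 68 × 0.7854 × 12 × 1 = 480.7 kips.
Bearing (0.5 in plate, F_u = 65 ksi): end bolts L_c = 2.0625 − 1.125/2 = 1.5, R_n = min(1.2×1.5×0.5×65, 2.4×1×0.5×65) = 58.5 kips/bolt; interior L_c = 2.875 − 1.125 = 1.75, R_n = 68.25 kips/bolt. φR_n = 0.75 × (3×58.5 + 9×68.25) = 592.3 kips.
Tension rupture (net): A_n = (10.5625 − 3×1.1875)×0.5 = 3.5 in² (U = 1.0, A_e = A_n). φR_n = 0.75 × 65 × 3.5 = 170.6 kips.
Governing: min(480.7, 592.3, 170.6) = 170.6 kips → net-section rupture.

170.6 kips (net-section rupture governs)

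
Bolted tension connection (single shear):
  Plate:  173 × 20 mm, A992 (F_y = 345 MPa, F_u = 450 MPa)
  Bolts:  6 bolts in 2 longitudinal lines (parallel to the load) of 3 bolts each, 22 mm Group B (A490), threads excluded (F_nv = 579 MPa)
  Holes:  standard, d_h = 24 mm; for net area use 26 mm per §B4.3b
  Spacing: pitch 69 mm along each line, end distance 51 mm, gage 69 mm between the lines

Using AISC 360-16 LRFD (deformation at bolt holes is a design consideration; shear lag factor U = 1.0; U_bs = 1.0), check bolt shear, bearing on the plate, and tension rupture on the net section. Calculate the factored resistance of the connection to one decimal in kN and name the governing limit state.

816.8 kN (net-section rupture governs)

Bolt shear: A_b = π(22)²/4 = 380.13 mm². φR_n = 0.75 × 579 × 380.13 × 6 × 1 = 990.4 kN.
Bearing (20 mm plate, F_u = 450 MPa): end bolts L_c = 51 − 24/2 = 39, R_n = min(1.2×39×20×450, 2.4×22×20×450) = 421.2 kN/bolt; interior L_c = 69 − 24 = 45, R_n = 475.2 kN/bolt. φR_n = 0.75 × (2×421.2 + 4×475.2) = 2057.4 kN.
Tension rupture (net): A_n = (173 − 2×26)×20 = 2420 mm² (U = 1.0, A_e = A_n). φR_n = 0.75 × 450 × 2420 = 816.8 kN.
Governing: min(990.4, 2057.4, 816.8) = 816.8 kN → net-section rupture.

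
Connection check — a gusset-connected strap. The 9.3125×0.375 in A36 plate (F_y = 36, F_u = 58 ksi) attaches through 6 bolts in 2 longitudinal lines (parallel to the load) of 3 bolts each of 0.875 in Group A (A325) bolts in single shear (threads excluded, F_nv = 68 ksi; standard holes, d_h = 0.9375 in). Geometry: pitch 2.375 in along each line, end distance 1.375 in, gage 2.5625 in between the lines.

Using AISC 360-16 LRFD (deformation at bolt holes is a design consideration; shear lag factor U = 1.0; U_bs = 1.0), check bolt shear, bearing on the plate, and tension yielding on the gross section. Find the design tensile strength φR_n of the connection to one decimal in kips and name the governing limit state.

Bolt shear: A_b = π(0.875)²/4 = 0.60132 in². φR_n = 0.75 × 68 × 0.60132 × 6 × 1 = 184.0 kips.
Bearing (0.375 in plate, F_u = 58 ksi): end bolts L_c = 1.375 − 0.9375/2 = 0.90625, R_n = min(1.2×0.90625×0.375×58, 2.4×0.875×0.375×58) = 23.653 kips/bolt; interior L_c = 2.375 − 0.9375 = 1.4375, R_n = 37.519 kips/bolt. φR_n = 0.75 × (2×23.653 + 4×37.519) = 148.0 kips.
Tension yield (gross): A_g = 9.3125×0.375 = 3.4922 in². φR_n = 0.90 × 36 × 3.4922 = 113.1 kips.
Governing: min(184.0, 148.0, 113.1) = 113.1 kips → gross-section yield.

113.1 kips (gross-section yield governs)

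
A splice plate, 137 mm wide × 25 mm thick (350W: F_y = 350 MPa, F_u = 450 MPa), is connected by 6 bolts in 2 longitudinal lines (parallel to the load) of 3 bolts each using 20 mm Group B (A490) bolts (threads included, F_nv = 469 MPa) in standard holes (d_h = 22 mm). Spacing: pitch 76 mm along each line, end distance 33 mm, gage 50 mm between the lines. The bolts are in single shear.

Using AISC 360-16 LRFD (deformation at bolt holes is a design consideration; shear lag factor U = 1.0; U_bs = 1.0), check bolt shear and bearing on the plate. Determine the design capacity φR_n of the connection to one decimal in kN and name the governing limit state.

Bolt shear: A_b = π(20)²/4 = 314.16 mm². φR_n = 0.75 × 469 × 314.16 × 6 × 1 = 663.0 kN.
Bearing (25 mm plate, F_u = 450 MPa): end bolts L_c = 33 − 22/2 = 22, R_n = min(1.2×22×25×450, 2.4×20×25×450) = 297 kN/bolt; interior L_c = 76 − 22 = 54, R_n = 540 kN/bolt. φR_n = 0.75 × (2×297 + 4×540) = 2065.5 kN.
Governing: min(663.0, 2065.5) = 663.0 kN → bolt shear.

663.0 kN (bolt shear governs)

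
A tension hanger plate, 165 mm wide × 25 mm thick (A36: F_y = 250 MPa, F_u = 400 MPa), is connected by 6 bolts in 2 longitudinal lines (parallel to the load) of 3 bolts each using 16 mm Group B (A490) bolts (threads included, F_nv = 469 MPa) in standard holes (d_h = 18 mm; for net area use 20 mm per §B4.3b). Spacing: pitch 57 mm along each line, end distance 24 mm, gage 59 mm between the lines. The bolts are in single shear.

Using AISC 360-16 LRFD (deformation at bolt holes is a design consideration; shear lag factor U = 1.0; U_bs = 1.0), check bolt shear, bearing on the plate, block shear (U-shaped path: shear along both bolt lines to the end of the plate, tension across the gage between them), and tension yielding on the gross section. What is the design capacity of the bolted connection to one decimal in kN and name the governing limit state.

Bolt shear: A_b = π(16)²/4 = 201.06 mm². φR_n = 0.75 × 469 × 201.06 × 6 × 1 = 424.3 kN.
Bearing (25 mm plate, F_u = 400 MPa): end bolts L_c = 24 − 18/2 = 15, R_n = min(1.2×15×25×400, 2.4×16×25×400) = 180 kN/bolt; interior L_c = 57 − 18 = 39, R_n = 384 kN/bolt. φR_n = 0.75 × (2×180 + 4×384) = 1422.0 kN.
Block shear: shear path 2×[24+2×57] = 2×138 mm, A_gv = 6900, A_nv = 2×(138 − 2.5×20)×25 = 4400 mm²; tension across gage: (59 − 1×20)×25 = 975 mm². R_n = min(0.6×400×4400, 0.6×250×6900) + 1.0×400×975 = min(1056, 1035) + 390 = 1425 kN. φR_n = 0.75 × 1425 = 1068.8 kN.
Tension yield (gross): A_g = 165×25 = 4125 mm². φR_n = 0.90 × 250 × 4125 = 928.1 kN.
Governing: min(424.3, 1422.0, 1068.8, 928.1) = 424.3 kN → bolt shear.

424.3 kN (bolt shear governs)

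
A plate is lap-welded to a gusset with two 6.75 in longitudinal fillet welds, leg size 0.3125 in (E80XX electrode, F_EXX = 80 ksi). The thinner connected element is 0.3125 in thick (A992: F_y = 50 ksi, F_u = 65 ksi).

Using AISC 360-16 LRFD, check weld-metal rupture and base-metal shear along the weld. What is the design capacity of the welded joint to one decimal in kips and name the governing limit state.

Weld metal: throat = 0.707×0.3125 = 0.22094 in, L = 2×6.75 = 13.5 in. φR_n = 0.75 × 0.6 × 80 × 0.22094 × 13.5 = 107.4 kips.
Base metal shear (0.3125 in plate): yield φR_n = 1.0×0.6×50×0.3125×13.5 = 126.6 kips; rupture φR_n = 0.75×0.6×65×0.3125×13.5 = 123.4 kips; take 123.4 kips (rupture).
Governing: min(107.4, 123.4) = 107.4 kips → weld metal.

107.4 kips (weld metal governs)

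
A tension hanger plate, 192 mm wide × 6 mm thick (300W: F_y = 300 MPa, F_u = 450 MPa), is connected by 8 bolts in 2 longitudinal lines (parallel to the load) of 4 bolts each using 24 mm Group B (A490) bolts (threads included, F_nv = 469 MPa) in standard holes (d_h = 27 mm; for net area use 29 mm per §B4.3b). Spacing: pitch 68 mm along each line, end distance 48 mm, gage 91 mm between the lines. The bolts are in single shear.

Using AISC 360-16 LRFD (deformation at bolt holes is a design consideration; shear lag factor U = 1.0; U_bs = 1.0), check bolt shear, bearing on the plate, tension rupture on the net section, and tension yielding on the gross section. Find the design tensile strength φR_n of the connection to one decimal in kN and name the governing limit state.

Bolt shear: A_b = π(24)²/4 = 452.39 mm². φR_n = 0.75 × 469 × 452.39 × 8 × 1 = 1273.0 kN.
Bearing (6 mm plate, F_u = 450 MPa): end bolts L_c = 48 − 27/2 = 34.5, R_n = min(1.2×34.5×6×450, 2.4×24×6×450) = 111.78 kN/bolt; interior L_c = 68 − 27 = 41, R_n = 132.84 kN/bolt. φR_n = 0.75 × (2×111.78 + 6×132.84) = 765.5 kN.
Tension rupture (net): A_n = (192 − 2×29)×6 = 804 mm² (U = 1.0, A_e = A_n). φR_n = 0.75 × 450 × 804 = 271.4 kN.
Tension yield (gross): A_g = 192×6 = 1152 mm². φR_n = 0.90 × 300 × 1152 = 311.0 kN.
Governing: min(1273.0, 765.5, 271.4, 311.0) = 271.4 kN → net-section rupture.

271.4 kN (net-section rupture governs)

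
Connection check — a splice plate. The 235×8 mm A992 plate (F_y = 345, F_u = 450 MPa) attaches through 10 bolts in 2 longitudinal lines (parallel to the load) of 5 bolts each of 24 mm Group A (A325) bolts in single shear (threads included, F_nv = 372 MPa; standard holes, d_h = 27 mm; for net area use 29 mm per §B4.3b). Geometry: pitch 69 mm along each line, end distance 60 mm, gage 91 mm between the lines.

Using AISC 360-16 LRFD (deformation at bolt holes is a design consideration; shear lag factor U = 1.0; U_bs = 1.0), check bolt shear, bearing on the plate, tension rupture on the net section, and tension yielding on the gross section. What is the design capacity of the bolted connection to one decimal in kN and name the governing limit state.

477.9 kN (net-section rupture governs)

Bolt shear: A_b = π(24)²/4 = 452.39 mm². φR_n = 0.75 × 372 × 452.39 × 10 × 1 = 1262.2 kN.
Bearing (8 mm plate, F_u = 450 MPa): end bolts L_c = 60 − 27/2 = 46.5, R_n = min(1.2×46.5×8×450, 2.4×24×8×450) = 200.88 kN/bolt; interior L_c = 69 − 27 = 42, R_n = 181.44 kN/bolt. φR_n = 0.75 × (2×200.88 + 8×181.44) = 1390.0 kN.
Tension rupture (net): A_n = (235 − 2×29)×8 = 1416 mm² (U = 1.0, A_e = A_n). φR_n = 0.75 × 450 × 1416 = 477.9 kN.
Tension yield (gross): A_g = 235×8 = 1880 mm². φR_n = 0.90 × 345 × 1880 = 583.7 kN.
Governing: min(1262.2, 1390.0, 477.9, 583.7) = 477.9 kN → net-section rupture.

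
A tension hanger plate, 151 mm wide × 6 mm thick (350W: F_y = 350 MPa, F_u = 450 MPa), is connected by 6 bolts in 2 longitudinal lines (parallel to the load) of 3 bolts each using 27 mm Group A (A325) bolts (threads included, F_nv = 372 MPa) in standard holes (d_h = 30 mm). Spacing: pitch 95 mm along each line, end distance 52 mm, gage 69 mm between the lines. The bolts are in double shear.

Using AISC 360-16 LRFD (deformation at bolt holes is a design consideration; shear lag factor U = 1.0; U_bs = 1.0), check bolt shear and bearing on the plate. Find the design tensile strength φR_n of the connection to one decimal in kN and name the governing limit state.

Bolt shear: A_b = π(27)²/4 = 572.56 mm². φR_n = 0.75 × 372 × 572.56 × 6 × 2 = 1916.9 kN.
Bearing (6 mm plate, F_u = 450 MPa): end bolts L_c = 52 − 30/2 = 37, R_n = min(1.2×37×6×450, 2.4×27×6×450) = 119.88 kN/bolt; interior L_c = 95 − 30 = 65, R_n = 174.96 kN/bolt. φR_n = 0.75 × (2×119.88 + 4×174.96) = 704.7 kN.
Governing: min(1916.9, 704.7) = 704.7 kN → bearing.

704.7 kN (bearing governs)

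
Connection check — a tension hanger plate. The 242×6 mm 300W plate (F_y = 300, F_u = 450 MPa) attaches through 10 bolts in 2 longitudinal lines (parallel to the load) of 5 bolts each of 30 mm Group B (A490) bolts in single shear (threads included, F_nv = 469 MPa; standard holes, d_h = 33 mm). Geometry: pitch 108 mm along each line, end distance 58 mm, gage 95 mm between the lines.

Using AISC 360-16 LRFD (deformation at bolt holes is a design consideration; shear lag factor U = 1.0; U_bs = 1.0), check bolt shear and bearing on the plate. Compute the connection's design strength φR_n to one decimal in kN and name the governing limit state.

Bolt shear: A_b = π(30)²/4 = 706.86 mm². φR_n = 0.75 × 469 × 706.86 × 10 × 1 = 2486.4 kN.
Bearing (6 mm plate, F_u = 450 MPa): end bolts L_c = 58 − 33/2 = 41.5, R_n = min(1.2×41.5×6×450, 2.4×30×6×450) = 134.46 kN/bolt; interior L_c = 108 − 33 = 75, R_n = 194.4 kN/bolt. φR_n = 0.75 × (2×134.46 + 8×194.4) = 1368.1 kN.
Governing: min(2486.4, 1368.1) = 1368.1 kN → bearing.

1368.1 kN (bearing governs)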